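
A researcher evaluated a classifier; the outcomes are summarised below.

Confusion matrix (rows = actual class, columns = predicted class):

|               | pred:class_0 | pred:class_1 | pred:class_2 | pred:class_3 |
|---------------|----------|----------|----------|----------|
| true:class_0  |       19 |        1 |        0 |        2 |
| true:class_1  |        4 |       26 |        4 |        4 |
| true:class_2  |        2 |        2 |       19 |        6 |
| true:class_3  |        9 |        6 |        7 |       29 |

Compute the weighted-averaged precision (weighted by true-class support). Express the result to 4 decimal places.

0.6783

Per-class precision (TP/(TP+FP)):
  class_0: TP=19, FP=4+2+9=15 → 19/34 = 0.55882
  class_1: TP=26, FP=1+2+6=9 → 26/35 = 0.74286
  class_2: TP=19, FP=0+4+7=11 → 19/30 = 0.63333
  class_3: TP=29, FP=2+4+6=12 → 29/41 = 0.70732
Weighted-precision = Σ (supportᵢ/N)·precisionᵢ with N=140: (22/140)·0.55882 + (38/140)·0.74286 + (29/140)·0.63333 + (51/140)·0.70732 = 0.6783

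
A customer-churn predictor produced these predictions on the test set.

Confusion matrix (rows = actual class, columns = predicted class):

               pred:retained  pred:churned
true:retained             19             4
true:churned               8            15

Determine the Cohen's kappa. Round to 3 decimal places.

Observed agreement pₒ = trace/N = 34/46 = 0.7391
Expected agreement pₑ = Σ (rowᵢ·colᵢ)/N² = (23·27 + 23·19)/46² = 0.5000
κ = (pₒ − pₑ)/(1 − pₑ) = (0.7391 − 0.5000)/(1 − 0.5000) = 0.478

0.478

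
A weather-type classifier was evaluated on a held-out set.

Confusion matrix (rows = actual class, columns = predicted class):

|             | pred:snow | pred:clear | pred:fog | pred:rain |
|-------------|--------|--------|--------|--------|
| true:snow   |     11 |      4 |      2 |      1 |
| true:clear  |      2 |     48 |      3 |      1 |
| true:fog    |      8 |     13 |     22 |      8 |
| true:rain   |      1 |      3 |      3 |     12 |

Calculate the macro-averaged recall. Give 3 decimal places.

Per-class recall (TP/(TP+FN)):
  snow: TP=11, FN=4+2+1=7 → 11/18 = 0.6111
  clear: TP=48, FN=2+3+1=6 → 48/54 = 0.8889
  fog: TP=22, FN=8+13+8=29 → 22/51 = 0.4314
  rain: TP=12, FN=1+3+3=7 → 12/19 = 0.6316
Macro-recall = mean = (0.6111 + 0.8889 + 0.4314 + 0.6316) / 4 = 0.641

0.641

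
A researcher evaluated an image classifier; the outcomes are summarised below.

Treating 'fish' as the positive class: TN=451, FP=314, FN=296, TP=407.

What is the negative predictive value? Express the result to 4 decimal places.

0.6037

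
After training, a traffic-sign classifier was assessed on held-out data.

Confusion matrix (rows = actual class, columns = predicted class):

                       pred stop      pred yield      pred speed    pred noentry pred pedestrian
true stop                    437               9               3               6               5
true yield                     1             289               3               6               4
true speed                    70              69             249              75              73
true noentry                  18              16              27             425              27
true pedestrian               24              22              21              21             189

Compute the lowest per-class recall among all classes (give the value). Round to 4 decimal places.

0.4646

Per-class recall (TP/(TP+FN)):
  stop: TP=437, FN=9+3+6+5=23 → 437/460 = 0.95000
  yield: TP=289, FN=1+3+6+4=14 → 289/303 = 0.95380
  speed: TP=249, FN=70+69+75+73=287 → 249/536 = 0.46455
  noentry: TP=425, FN=18+16+27+27=88 → 425/513 = 0.82846
  pedestrian: TP=189, FN=24+22+21+21=88 → 189/277 = 0.68231
Lowest is class 'speed' with recall = 0.4646.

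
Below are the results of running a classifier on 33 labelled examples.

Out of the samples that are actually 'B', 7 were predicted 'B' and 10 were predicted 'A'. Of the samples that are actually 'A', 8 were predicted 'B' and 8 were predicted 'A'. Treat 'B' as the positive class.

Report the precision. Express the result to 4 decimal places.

0.4667

Precision = TP/(TP+FP) = 7/(7+8) = 7/15 = 0.4667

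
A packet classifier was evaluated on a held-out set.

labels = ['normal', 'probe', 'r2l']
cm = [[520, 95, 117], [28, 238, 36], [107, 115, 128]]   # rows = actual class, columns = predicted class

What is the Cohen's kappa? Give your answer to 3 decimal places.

Observed agreement pₒ = trace/N = 886/1384 = 0.6402
Expected agreement pₑ = Σ (rowᵢ·colᵢ)/N² = (732·655 + 302·448 + 350·281)/1384² = 0.3723
κ = (pₒ − pₑ)/(1 − pₑ) = (0.6402 − 0.3723)/(1 − 0.3723) = 0.427

0.427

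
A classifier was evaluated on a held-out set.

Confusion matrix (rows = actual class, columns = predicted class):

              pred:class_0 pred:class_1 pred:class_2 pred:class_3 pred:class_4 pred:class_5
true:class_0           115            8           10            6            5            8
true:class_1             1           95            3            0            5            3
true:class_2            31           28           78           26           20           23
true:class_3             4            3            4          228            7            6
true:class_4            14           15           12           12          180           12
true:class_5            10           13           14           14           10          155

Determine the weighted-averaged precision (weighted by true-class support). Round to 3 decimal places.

0.724

Per-class precision (TP/(TP+FP)):
  class_0: TP=115, FP=1+31+4+14+10=60 → 115/175 = 0.6571
  class_1: TP=95, FP=8+28+3+15+13=67 → 95/162 = 0.5864
  class_2: TP=78, FP=10+3+4+12+14=43 → 78/121 = 0.6446
  class_3: TP=228, FP=6+0+26+12+14=58 → 228/286 = 0.7972
  class_4: TP=180, FP=5+5+20+7+10=47 → 180/227 = 0.7930
  class_5: TP=155, FP=8+3+23+6+12=52 → 155/207 = 0.7488
Weighted-precision = Σ (supportᵢ/N)·precisionᵢ with N=1178: (152/1178)·0.6571 + (107/1178)·0.5864 + (206/1178)·0.6446 + (252/1178)·0.7972 + (245/1178)·0.7930 + (216/1178)·0.7488 = 0.724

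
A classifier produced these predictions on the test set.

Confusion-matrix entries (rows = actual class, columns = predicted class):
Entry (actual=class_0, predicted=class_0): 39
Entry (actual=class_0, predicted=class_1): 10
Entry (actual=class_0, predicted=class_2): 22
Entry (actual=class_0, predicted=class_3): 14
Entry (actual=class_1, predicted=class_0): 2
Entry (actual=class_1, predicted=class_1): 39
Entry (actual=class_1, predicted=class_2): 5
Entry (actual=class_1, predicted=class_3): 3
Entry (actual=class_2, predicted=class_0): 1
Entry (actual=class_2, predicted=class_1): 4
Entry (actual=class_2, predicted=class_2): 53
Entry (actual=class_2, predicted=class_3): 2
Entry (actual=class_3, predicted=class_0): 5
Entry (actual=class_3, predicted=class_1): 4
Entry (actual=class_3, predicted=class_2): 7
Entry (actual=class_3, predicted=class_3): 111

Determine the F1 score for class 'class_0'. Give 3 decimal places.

0.591

Treat 'class_0' as positive and all other classes as negative.
F1 score = 2·TP/(2·TP+FP+FN).
class_0: TP=39, FP=2+1+5=8, FN=10+22+14=46 → 78/132 = 0.5909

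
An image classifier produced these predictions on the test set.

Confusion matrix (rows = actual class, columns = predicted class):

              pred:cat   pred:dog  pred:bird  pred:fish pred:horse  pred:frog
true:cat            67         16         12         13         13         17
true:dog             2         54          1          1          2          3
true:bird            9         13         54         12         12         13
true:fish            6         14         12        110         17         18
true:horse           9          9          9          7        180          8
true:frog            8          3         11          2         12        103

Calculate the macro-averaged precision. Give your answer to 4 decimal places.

0.6436

Per-class precision (TP/(TP+FP)):
  cat: TP=67, FP=2+9+6+9+8=34 → 67/101 = 0.66337
  dog: TP=54, FP=16+13+14+9+3=55 → 54/109 = 0.49541
  bird: TP=54, FP=12+1+12+9+11=45 → 54/99 = 0.54545
  fish: TP=110, FP=13+1+12+7+2=35 → 110/145 = 0.75862
  horse: TP=180, FP=13+2+12+17+12=56 → 180/236 = 0.76271
  frog: TP=103, FP=17+3+13+18+8=59 → 103/162 = 0.63580
Macro-precision = mean = (0.66337 + 0.49541 + 0.54545 + 0.75862 + 0.76271 + 0.63580) / 6 = 0.6436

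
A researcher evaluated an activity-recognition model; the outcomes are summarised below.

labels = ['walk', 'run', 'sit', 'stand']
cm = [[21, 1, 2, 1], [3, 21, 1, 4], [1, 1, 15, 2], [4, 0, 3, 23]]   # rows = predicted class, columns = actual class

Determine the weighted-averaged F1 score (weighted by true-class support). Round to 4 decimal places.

0.7756

Per-class F1 score (2·TP/(2·TP+FP+FN)):
  walk: TP=21, FP=1+2+1=4, FN=3+1+4=8 → 42/54 = 0.77778
  run: TP=21, FP=3+1+4=8, FN=1+1+0=2 → 42/52 = 0.80769
  sit: TP=15, FP=1+1+2=4, FN=2+1+3=6 → 30/40 = 0.75000
  stand: TP=23, FP=4+0+3=7, FN=1+4+2=7 → 46/60 = 0.76667
Weighted-F1 score = Σ (supportᵢ/N)·F1 scoreᵢ with N=103: (29/103)·0.77778 + (23/103)·0.80769 + (21/103)·0.75000 + (30/103)·0.76667 = 0.7756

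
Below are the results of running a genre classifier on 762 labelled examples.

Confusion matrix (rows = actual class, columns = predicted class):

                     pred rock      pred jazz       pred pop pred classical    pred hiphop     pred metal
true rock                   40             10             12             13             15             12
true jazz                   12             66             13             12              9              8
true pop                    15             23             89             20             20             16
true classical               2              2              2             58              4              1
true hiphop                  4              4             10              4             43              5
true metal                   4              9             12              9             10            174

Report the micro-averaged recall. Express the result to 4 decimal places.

Micro-averaging pools counts across classes: ΣTP=470, ΣFP=292, ΣFN=292.
Micro-recall = TP/(TP+FN) on pooled counts = 0.6168 (equals overall accuracy in single-label multiclass).

0.6168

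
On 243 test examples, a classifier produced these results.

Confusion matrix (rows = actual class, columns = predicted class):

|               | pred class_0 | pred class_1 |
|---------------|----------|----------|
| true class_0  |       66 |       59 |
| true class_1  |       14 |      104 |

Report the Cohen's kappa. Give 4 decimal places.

0.4050

Observed agreement pₒ = trace/N = 170/243 = 0.69959
Expected agreement pₑ = Σ (rowᵢ·colᵢ)/N² = (125·80 + 118·163)/243² = 0.49508
κ = (pₒ − pₑ)/(1 − pₑ) = (0.69959 − 0.49508)/(1 − 0.49508) = 0.4050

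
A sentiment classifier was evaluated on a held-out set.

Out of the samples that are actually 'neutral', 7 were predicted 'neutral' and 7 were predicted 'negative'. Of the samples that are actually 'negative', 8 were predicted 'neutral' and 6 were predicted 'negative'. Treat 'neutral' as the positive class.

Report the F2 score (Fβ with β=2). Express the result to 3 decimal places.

Fβ = (1+β²)·TP / ((1+β²)·TP + β²·FN + FP), with β²=4
= 5·7 / (5·7 + 4·7 + 8) = 0.493

0.493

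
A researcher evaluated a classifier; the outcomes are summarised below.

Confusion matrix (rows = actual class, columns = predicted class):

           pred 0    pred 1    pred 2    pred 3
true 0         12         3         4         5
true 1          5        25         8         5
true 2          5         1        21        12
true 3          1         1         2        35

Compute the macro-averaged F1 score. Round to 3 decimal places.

0.623

Per-class F1 score (2·TP/(2·TP+FP+FN)):
  0: TP=12, FP=5+5+1=11, FN=3+4+5=12 → 24/47 = 0.5106
  1: TP=25, FP=3+1+1=5, FN=5+8+5=18 → 50/73 = 0.6849
  2: TP=21, FP=4+8+2=14, FN=5+1+12=18 → 42/74 = 0.5676
  3: TP=35, FP=5+5+12=22, FN=1+1+2=4 → 70/96 = 0.7292
Macro-F1 score = mean = (0.5106 + 0.6849 + 0.5676 + 0.7292) / 4 = 0.623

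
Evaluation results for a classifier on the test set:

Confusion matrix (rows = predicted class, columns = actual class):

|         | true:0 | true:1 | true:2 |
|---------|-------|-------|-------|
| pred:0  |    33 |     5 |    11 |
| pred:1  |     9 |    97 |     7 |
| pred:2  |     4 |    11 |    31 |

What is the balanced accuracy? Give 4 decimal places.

0.7362

Balanced accuracy = mean of per-class recall.
  0: recall = 33/46 = 0.71739
  1: recall = 97/113 = 0.85841
  2: recall = 31/49 = 0.63265
Mean = (0.71739 + 0.85841 + 0.63265) / 3 = 0.7362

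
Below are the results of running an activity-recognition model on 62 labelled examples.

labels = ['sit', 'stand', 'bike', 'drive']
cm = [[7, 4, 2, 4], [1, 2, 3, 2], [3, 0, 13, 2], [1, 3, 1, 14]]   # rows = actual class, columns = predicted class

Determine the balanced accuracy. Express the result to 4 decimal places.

Balanced accuracy = mean of per-class recall.
  sit: recall = 7/17 = 0.41176
  stand: recall = 2/8 = 0.25000
  bike: recall = 13/18 = 0.72222
  drive: recall = 14/19 = 0.73684
Mean = (0.41176 + 0.25000 + 0.72222 + 0.73684) / 4 = 0.5302

0.5302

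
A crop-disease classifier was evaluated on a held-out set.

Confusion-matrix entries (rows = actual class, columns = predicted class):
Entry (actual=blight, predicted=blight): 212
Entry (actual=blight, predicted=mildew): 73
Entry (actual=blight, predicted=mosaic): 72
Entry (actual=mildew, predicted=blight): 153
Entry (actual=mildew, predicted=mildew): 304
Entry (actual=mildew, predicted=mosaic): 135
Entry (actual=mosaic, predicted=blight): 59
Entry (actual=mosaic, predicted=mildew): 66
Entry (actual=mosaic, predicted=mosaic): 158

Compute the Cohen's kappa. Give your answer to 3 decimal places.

0.313

Observed agreement pₒ = trace/N = 674/1232 = 0.5471
Expected agreement pₑ = Σ (rowᵢ·colᵢ)/N² = (357·424 + 592·443 + 283·365)/1232² = 0.3406
κ = (pₒ − pₑ)/(1 − pₑ) = (0.5471 − 0.3406)/(1 − 0.3406) = 0.313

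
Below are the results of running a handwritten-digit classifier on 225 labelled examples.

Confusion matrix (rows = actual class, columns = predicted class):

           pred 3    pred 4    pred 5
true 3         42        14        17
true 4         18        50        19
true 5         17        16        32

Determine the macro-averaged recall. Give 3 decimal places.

0.547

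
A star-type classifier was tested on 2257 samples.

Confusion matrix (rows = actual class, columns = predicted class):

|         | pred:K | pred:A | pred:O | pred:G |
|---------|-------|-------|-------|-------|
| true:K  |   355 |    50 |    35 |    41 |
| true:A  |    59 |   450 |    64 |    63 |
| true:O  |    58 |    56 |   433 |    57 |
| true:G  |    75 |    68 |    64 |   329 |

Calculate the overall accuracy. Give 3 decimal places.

Accuracy = trace / total = (355+450+433+329=1567) / 2257 = 1567/2257 = 0.694

0.694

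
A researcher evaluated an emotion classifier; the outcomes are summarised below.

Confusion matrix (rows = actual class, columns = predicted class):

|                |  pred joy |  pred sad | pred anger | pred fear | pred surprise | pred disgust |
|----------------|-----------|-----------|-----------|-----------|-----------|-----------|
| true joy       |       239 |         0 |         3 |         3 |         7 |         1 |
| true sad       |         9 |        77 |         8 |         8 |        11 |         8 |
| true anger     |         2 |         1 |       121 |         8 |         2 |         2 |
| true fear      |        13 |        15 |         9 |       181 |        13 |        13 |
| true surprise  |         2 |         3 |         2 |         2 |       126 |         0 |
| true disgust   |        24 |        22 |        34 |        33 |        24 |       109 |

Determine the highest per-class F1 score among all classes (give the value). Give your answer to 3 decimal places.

0.882

Per-class F1 score (2·TP/(2·TP+FP+FN)):
  joy: TP=239, FP=9+2+13+2+24=50, FN=0+3+3+7+1=14 → 478/542 = 0.8819
  sad: TP=77, FP=0+1+15+3+22=41, FN=9+8+8+11+8=44 → 154/239 = 0.6444
  anger: TP=121, FP=3+8+9+2+34=56, FN=2+1+8+2+2=15 → 242/313 = 0.7732
  fear: TP=181, FP=3+8+8+2+33=54, FN=13+15+9+13+13=63 → 362/479 = 0.7557
  surprise: TP=126, FP=7+11+2+13+24=57, FN=2+3+2+2+0=9 → 252/318 = 0.7925
  disgust: TP=109, FP=1+8+2+13+0=24, FN=24+22+34+33+24=137 → 218/379 = 0.5752
Highest is class 'joy' with F1 score = 0.882.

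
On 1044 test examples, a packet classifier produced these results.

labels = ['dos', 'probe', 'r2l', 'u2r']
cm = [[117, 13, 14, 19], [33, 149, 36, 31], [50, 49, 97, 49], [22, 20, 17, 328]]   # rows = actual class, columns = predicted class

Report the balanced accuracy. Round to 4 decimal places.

0.6399

Balanced accuracy = mean of per-class recall.
  dos: recall = 117/163 = 0.71779
  probe: recall = 149/249 = 0.59839
  r2l: recall = 97/245 = 0.39592
  u2r: recall = 328/387 = 0.84755
Mean = (0.71779 + 0.59839 + 0.39592 + 0.84755) / 4 = 0.6399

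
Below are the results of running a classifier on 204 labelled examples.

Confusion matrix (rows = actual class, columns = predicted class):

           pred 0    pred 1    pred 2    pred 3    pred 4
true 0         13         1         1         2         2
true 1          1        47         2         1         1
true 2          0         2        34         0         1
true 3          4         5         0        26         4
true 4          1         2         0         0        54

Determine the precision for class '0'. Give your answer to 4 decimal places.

Take TP from the diagonal, FP from the rest of the '0' prediction marginal, FN from the rest of the '0' actual marginal.
precision = TP/(TP+FP).
0: TP=13, FP=1+0+4+1=6 → 13/19 = 0.68421

0.6842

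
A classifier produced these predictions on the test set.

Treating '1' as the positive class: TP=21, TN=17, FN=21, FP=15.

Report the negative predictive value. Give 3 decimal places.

0.447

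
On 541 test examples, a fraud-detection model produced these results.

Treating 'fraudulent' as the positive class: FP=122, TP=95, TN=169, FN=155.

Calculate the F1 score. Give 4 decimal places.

0.4069

Precision = TP/(TP+FP) = 95/217 = 0.4378
Recall = TP/(TP+FN) = 95/250 = 0.3800
F1 = 2·TP/(2·TP+FP+FN) = 190/467 = 0.4069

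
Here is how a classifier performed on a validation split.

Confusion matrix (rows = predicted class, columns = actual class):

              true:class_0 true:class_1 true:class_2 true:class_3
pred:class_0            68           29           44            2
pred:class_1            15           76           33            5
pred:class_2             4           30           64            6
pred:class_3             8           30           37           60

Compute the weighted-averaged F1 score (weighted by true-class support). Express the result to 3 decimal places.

Per-class F1 score (2·TP/(2·TP+FP+FN)):
  class_0: TP=68, FP=29+44+2=75, FN=15+4+8=27 → 136/238 = 0.5714
  class_1: TP=76, FP=15+33+5=53, FN=29+30+30=89 → 152/294 = 0.5170
  class_2: TP=64, FP=4+30+6=40, FN=44+33+37=114 → 128/282 = 0.4539
  class_3: TP=60, FP=8+30+37=75, FN=2+5+6=13 → 120/208 = 0.5769
Weighted-F1 score = Σ (supportᵢ/N)·F1 scoreᵢ with N=511: (95/511)·0.5714 + (165/511)·0.5170 + (178/511)·0.4539 + (73/511)·0.5769 = 0.514

0.514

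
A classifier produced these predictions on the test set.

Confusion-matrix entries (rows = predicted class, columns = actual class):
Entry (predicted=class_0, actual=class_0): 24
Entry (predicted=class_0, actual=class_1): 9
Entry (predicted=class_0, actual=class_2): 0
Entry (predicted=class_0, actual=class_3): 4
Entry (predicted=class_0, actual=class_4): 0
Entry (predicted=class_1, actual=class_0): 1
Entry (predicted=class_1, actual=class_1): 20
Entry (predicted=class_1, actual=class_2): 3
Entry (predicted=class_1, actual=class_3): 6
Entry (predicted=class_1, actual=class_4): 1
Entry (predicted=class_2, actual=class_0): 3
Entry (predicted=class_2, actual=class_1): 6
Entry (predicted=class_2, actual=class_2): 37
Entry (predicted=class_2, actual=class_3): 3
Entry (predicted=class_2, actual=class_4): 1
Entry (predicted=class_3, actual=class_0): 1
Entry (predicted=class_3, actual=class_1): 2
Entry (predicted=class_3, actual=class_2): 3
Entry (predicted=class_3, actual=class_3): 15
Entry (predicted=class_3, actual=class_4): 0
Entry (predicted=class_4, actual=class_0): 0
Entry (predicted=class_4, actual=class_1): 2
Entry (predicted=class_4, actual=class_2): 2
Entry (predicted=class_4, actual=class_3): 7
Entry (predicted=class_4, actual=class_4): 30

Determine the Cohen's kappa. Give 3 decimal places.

Observed agreement pₒ = trace/N = 126/180 = 0.7000
Expected agreement pₑ = Σ (rowᵢ·colᵢ)/N² = (29·37 + 39·31 + 45·50 + 35·21 + 32·41)/180² = 0.2031
κ = (pₒ − pₑ)/(1 − pₑ) = (0.7000 − 0.2031)/(1 − 0.2031) = 0.624

0.624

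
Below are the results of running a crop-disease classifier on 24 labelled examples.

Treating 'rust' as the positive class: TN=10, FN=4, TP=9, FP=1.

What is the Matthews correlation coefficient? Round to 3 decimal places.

0.608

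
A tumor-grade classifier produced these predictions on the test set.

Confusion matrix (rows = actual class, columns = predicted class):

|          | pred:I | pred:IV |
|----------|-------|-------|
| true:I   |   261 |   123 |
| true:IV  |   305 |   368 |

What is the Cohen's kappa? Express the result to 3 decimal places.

0.206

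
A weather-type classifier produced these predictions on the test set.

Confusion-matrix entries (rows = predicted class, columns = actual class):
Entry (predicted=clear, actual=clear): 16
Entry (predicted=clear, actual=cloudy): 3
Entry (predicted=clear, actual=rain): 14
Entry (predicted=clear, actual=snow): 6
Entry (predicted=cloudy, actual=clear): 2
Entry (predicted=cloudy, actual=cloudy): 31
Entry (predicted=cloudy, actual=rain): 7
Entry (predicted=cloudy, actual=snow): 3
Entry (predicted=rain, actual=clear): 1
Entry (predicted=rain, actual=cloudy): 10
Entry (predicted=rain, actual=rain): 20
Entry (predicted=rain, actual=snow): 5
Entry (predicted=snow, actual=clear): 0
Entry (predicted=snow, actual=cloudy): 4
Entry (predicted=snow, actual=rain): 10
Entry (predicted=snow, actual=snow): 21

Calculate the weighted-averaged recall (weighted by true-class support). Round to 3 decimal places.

0.575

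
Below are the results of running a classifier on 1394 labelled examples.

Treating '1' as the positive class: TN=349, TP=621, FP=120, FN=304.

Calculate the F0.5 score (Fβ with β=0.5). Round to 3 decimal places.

0.798

Fβ = (1+β²)·TP / ((1+β²)·TP + β²·FN + FP), with β²=1/4
= 1.25·621 / (1.25·621 + 0.25·304 + 120) = 0.798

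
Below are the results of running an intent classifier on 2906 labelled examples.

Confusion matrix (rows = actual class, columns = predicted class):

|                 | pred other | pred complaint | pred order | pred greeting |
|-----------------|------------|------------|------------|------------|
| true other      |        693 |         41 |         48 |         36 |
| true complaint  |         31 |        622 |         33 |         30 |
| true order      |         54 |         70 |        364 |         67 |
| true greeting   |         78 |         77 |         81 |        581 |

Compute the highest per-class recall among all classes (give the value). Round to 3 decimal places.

Per-class recall (TP/(TP+FN)):
  other: TP=693, FN=41+48+36=125 → 693/818 = 0.8472
  complaint: TP=622, FN=31+33+30=94 → 622/716 = 0.8687
  order: TP=364, FN=54+70+67=191 → 364/555 = 0.6559
  greeting: TP=581, FN=78+77+81=236 → 581/817 = 0.7111
Highest is class 'complaint' with recall = 0.869.

0.869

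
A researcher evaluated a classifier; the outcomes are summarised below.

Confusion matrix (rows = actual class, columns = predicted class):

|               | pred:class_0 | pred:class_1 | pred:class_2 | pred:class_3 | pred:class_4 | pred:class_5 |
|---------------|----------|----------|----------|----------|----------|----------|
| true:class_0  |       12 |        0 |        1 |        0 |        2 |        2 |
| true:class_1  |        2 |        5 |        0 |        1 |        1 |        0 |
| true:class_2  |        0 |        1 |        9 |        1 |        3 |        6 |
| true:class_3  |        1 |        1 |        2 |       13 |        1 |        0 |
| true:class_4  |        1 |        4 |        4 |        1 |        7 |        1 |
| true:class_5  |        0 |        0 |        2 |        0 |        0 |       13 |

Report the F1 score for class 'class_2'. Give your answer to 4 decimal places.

Take TP from the diagonal, FP from the rest of the 'class_2' prediction marginal, FN from the rest of the 'class_2' actual marginal.
F1 score = 2·TP/(2·TP+FP+FN).
class_2: TP=9, FP=1+0+2+4+2=9, FN=0+1+1+3+6=11 → 18/38 = 0.47368

0.4737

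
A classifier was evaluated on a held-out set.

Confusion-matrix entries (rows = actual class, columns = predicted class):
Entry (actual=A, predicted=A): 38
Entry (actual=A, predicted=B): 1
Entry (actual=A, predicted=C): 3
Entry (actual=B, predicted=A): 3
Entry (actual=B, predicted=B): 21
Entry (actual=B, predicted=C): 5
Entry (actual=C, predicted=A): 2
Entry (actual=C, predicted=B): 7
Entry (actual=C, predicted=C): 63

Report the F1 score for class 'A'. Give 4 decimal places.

F1 score = 2·TP/(2·TP+FP+FN).
A: TP=38, FP=3+2=5, FN=1+3=4 → 76/85 = 0.89412

0.8941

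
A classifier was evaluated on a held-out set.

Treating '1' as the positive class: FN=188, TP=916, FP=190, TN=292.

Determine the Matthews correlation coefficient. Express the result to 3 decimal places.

0.436

MCC = (TP·TN − FP·FN) / √((TP+FP)(TP+FN)(TN+FP)(TN+FN))
Numerator = 916·292 − 190·188 = 231752
Denominator = √(1106·1104·482·480) = √282496112640 = 531503.6337
MCC = 231752 / 531503.6337 = 0.436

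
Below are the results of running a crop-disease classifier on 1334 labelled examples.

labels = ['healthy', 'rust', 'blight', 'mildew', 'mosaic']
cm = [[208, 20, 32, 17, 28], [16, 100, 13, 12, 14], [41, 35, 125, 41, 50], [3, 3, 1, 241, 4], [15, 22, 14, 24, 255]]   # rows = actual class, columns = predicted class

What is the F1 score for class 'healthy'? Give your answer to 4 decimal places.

0.7075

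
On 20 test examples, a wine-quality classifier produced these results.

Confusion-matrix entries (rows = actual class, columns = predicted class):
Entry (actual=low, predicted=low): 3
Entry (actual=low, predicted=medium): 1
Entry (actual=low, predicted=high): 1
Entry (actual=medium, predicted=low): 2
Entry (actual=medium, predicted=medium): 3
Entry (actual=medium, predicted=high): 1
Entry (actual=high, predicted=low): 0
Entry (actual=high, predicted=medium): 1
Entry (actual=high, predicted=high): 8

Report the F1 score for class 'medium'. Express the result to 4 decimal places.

One-vs-rest for 'medium': TP = diagonal; FP = other classes predicted 'medium'; FN = 'medium' predicted as other.
F1 score = 2·TP/(2·TP+FP+FN).
medium: TP=3, FP=1+1=2, FN=2+1=3 → 6/11 = 0.54545

0.5455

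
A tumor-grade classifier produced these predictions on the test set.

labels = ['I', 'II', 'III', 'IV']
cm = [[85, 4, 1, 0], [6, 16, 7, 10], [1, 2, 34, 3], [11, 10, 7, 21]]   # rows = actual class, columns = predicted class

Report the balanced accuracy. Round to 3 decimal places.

Balanced accuracy = mean of per-class recall.
  I: recall = 85/90 = 0.9444
  II: recall = 16/39 = 0.4103
  III: recall = 34/40 = 0.8500
  IV: recall = 21/49 = 0.4286
Mean = (0.9444 + 0.4103 + 0.8500 + 0.4286) / 4 = 0.658

0.658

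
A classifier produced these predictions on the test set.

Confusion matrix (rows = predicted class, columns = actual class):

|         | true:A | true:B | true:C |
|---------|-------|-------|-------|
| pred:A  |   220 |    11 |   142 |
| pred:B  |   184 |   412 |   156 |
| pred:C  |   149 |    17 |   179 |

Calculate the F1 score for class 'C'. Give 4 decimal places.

F1 score = 2·TP/(2·TP+FP+FN).
C: TP=179, FP=149+17=166, FN=142+156=298 → 358/822 = 0.43552

0.4355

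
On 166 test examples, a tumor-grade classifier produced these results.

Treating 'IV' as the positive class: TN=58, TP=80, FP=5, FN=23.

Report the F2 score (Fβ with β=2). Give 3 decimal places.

0.805

Fβ = (1+β²)·TP / ((1+β²)·TP + β²·FN + FP), with β²=4
= 5·80 / (5·80 + 4·23 + 5) = 0.805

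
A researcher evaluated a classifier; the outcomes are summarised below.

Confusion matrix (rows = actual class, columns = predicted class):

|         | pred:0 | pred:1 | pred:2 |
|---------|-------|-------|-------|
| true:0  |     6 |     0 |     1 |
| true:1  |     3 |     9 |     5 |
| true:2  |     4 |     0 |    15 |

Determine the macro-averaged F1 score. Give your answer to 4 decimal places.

Per-class F1 score (2·TP/(2·TP+FP+FN)):
  0: TP=6, FP=3+4=7, FN=0+1=1 → 12/20 = 0.60000
  1: TP=9, FP=0+0=0, FN=3+5=8 → 18/26 = 0.69231
  2: TP=15, FP=1+5=6, FN=4+0=4 → 30/40 = 0.75000
Macro-F1 score = mean = (0.60000 + 0.69231 + 0.75000) / 3 = 0.6808

0.6808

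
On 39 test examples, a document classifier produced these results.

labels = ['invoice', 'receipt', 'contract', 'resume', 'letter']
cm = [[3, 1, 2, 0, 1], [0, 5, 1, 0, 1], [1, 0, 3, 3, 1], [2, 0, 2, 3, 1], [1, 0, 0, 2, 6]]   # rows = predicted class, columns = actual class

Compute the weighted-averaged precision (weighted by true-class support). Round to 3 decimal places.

0.512

Per-class precision (TP/(TP+FP)):
  invoice: TP=3, FP=1+2+0+1=4 → 3/7 = 0.4286
  receipt: TP=5, FP=0+1+0+1=2 → 5/7 = 0.7143
  contract: TP=3, FP=1+0+3+1=5 → 3/8 = 0.3750
  resume: TP=3, FP=2+0+2+1=5 → 3/8 = 0.3750
  letter: TP=6, FP=1+0+0+2=3 → 6/9 = 0.6667
Weighted-precision = Σ (supportᵢ/N)·precisionᵢ with N=39: (7/39)·0.4286 + (6/39)·0.7143 + (8/39)·0.3750 + (8/39)·0.3750 + (10/39)·0.6667 = 0.512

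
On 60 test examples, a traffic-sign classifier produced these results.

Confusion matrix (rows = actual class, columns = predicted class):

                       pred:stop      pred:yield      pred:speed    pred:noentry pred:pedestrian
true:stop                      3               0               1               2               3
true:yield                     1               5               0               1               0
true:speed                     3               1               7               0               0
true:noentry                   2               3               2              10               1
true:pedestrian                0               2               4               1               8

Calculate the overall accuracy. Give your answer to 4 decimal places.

Accuracy = trace / total = (3+5+7+10+8=33) / 60 = 33/60 = 0.5500

0.5500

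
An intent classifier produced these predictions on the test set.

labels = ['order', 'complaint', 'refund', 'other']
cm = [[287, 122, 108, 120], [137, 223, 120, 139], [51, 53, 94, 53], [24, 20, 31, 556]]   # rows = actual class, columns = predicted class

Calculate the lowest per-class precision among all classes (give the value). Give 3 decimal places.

0.266

Per-class precision (TP/(TP+FP)):
  order: TP=287, FP=137+51+24=212 → 287/499 = 0.5752
  complaint: TP=223, FP=122+53+20=195 → 223/418 = 0.5335
  refund: TP=94, FP=108+120+31=259 → 94/353 = 0.2663
  other: TP=556, FP=120+139+53=312 → 556/868 = 0.6406
Lowest is class 'refund' with precision = 0.266.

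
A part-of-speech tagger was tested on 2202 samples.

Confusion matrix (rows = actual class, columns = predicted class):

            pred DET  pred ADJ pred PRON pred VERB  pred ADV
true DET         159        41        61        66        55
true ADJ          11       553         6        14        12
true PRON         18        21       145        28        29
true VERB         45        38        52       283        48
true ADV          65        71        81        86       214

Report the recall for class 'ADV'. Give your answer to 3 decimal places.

0.414

One-vs-rest for 'ADV': TP = diagonal; FP = other classes predicted 'ADV'; FN = 'ADV' predicted as other.
recall = TP/(TP+FN).
ADV: TP=214, FN=65+71+81+86=303 → 214/517 = 0.4139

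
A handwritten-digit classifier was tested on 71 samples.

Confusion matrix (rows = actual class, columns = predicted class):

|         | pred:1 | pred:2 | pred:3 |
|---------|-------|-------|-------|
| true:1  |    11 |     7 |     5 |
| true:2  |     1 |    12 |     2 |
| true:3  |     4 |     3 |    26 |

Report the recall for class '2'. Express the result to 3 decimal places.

0.800

recall = TP/(TP+FN).
2: TP=12, FN=1+2=3 → 12/15 = 0.8000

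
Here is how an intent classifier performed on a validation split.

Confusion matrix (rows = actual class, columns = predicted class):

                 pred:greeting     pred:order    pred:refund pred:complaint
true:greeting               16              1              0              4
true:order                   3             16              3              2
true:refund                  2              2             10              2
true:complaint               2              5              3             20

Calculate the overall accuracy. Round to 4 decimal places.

0.6813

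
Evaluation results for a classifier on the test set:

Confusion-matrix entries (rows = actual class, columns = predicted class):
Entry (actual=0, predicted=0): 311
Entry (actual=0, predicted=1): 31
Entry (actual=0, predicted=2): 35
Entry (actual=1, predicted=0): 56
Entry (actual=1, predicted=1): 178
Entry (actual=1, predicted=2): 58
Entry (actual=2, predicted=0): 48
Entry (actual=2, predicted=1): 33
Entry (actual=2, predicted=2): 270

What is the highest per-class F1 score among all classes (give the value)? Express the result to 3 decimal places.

0.785

Per-class F1 score (2·TP/(2·TP+FP+FN)):
  0: TP=311, FP=56+48=104, FN=31+35=66 → 622/792 = 0.7854
  1: TP=178, FP=31+33=64, FN=56+58=114 → 356/534 = 0.6667
  2: TP=270, FP=35+58=93, FN=48+33=81 → 540/714 = 0.7563
Highest is class '0' with F1 score = 0.785.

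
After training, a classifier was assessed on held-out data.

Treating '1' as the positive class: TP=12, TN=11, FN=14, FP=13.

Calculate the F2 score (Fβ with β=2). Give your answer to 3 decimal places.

Fβ = (1+β²)·TP / ((1+β²)·TP + β²·FN + FP), with β²=4
= 5·12 / (5·12 + 4·14 + 13) = 0.465

0.465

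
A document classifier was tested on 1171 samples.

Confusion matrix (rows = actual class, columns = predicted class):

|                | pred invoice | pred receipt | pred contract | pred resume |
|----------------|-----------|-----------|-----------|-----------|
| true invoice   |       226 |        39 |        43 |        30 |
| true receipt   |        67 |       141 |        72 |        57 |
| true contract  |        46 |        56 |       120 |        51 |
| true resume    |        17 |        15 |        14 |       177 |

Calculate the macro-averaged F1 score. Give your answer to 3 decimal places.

Per-class F1 score (2·TP/(2·TP+FP+FN)):
  invoice: TP=226, FP=67+46+17=130, FN=39+43+30=112 → 452/694 = 0.6513
  receipt: TP=141, FP=39+56+15=110, FN=67+72+57=196 → 282/588 = 0.4796
  contract: TP=120, FP=43+72+14=129, FN=46+56+51=153 → 240/522 = 0.4598
  resume: TP=177, FP=30+57+51=138, FN=17+15+14=46 → 354/538 = 0.6580
Macro-F1 score = mean = (0.6513 + 0.4796 + 0.4598 + 0.6580) / 4 = 0.562

0.562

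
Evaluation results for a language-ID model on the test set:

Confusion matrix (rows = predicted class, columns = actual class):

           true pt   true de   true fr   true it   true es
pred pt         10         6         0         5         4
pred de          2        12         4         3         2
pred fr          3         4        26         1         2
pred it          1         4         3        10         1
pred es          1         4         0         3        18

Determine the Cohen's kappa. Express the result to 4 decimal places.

Observed agreement pₒ = trace/N = 76/129 = 0.58915
Expected agreement pₑ = Σ (rowᵢ·colᵢ)/N² = (17·25 + 30·23 + 33·36 + 22·19 + 27·26)/129² = 0.20570
κ = (pₒ − pₑ)/(1 − pₑ) = (0.58915 − 0.20570)/(1 − 0.20570) = 0.4828

0.4828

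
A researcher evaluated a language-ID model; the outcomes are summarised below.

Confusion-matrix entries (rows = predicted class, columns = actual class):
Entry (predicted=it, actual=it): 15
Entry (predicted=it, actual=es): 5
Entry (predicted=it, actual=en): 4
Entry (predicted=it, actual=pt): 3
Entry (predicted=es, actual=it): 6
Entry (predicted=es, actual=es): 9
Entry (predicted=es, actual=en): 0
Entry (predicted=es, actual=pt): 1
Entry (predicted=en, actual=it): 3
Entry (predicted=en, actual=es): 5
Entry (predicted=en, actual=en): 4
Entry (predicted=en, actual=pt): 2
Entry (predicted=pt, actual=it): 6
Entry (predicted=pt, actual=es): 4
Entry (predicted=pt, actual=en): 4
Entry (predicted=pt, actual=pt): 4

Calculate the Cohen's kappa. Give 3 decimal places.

0.213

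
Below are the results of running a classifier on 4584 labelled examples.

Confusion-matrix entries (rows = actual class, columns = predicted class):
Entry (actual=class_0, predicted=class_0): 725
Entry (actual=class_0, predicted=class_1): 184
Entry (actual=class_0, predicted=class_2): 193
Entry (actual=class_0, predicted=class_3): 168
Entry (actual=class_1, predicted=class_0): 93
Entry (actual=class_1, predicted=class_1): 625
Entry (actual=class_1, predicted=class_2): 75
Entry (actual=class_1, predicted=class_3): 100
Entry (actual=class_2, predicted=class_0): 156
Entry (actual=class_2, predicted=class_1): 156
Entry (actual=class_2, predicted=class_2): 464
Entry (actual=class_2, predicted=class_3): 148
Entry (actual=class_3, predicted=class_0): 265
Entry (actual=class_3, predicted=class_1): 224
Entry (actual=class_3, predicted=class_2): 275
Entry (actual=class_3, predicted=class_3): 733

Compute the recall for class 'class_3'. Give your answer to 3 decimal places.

0.490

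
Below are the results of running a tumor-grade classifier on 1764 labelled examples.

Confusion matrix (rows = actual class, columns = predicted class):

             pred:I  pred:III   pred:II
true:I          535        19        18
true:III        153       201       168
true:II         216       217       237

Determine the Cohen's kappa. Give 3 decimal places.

0.330

Observed agreement pₒ = trace/N = 973/1764 = 0.5516
Expected agreement pₑ = Σ (rowᵢ·colᵢ)/N² = (572·904 + 522·437 + 670·423)/1764² = 0.3306
κ = (pₒ − pₑ)/(1 − pₑ) = (0.5516 − 0.3306)/(1 − 0.3306) = 0.330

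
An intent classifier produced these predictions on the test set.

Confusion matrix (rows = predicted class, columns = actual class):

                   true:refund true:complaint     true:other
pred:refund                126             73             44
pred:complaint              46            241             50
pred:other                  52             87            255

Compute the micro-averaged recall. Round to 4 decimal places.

Micro-averaging pools counts across classes: ΣTP=622, ΣFP=352, ΣFN=352.
Micro-recall = TP/(TP+FN) on pooled counts = 0.6386 (equals overall accuracy in single-label multiclass).

0.6386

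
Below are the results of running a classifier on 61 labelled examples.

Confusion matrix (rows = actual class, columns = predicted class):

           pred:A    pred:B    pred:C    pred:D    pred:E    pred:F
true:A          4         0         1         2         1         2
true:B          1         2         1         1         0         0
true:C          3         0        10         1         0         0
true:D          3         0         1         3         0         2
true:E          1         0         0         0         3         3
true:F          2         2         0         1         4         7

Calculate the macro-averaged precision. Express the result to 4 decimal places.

0.4675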